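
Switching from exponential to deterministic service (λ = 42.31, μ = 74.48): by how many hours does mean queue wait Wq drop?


ρ = 42.31/74.48 = 0.5681
Wq(M/M/1) = ρ/(μ−λ) = 0.5681/32.17 = 0.01766 hr
Wq(M/D/1) = ρ/(2(μ−λ)) = 0.008829 hr
Savings = 0.01766 − 0.008829 = 0.008829 hr

Final: 0.008829 hr


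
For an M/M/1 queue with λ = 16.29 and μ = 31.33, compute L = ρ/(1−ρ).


ρ = λ/μ = 16.29/31.33 = 0.5199
L = ρ/(1−ρ) = 0.5199/(1 − 0.5199) = 0.5199/0.4801 = 1.0831

Final: 1.0831


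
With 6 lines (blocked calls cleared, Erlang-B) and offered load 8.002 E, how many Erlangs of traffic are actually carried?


B(6,8.002) = 0.389861 (Erlang-B)
Carried load = a(1 − B) = 8.002·(1 − 0.389861) = 8.002·0.610139 = 4.8823 E

Final: 4.8823 Erlangs


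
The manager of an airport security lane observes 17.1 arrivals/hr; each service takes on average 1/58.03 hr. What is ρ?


ρ = λ/μ = 17.1/58.03 = 0.2947

Final: 0.2947


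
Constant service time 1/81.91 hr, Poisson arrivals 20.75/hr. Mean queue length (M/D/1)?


ρ = 20.75/81.91 = 0.2533
M/D/1: Lq = ρ²/(2(1−ρ)) = 0.06417/(2·0.7467) = 0.04297

Final: 0.04297


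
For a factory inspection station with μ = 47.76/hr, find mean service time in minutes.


Mean service time = 1/μ = 1/47.76 hour = 0.02094 hour
In minutes: 0.02094 × 60 = 1.2563 min

Final: 1.2563 min


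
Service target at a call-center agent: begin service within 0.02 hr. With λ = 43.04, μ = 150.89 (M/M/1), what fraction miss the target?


ρ = 43.04/150.89 = 0.2852
P(Wq > t) = ρ·e^{−(μ−λ)t} = 0.2852·e^{−2.1570}
= 0.2852·0.115672 = 0.032994

Final: 0.032994


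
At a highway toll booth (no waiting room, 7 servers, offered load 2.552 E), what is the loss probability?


B(c,a) = (a^c/c!) / Σ_{k=0}^{c} a^k/k!
a^7/7! = 0.139873
Σ terms (k=0..7): 1.00000 + 2.55200 + 3.25635 + 2.77007 + 1.76730 + 0.90203 + 0.38366 + 0.13987 = 12.771297
B = 0.139873/12.771297 = 0.010952

Final: 0.010952


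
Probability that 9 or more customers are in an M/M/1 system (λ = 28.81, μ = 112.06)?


ρ = 28.81/112.06 = 0.2571
P(N ≥ n) = ρ^n = 0.2571^9 = 0.000004907

Final: 0.000004907


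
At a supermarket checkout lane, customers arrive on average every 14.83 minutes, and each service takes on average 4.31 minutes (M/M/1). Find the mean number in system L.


λ = 60/14.83 = 4.0459 /hr
μ = 60/4.31 = 13.9211 /hr
ρ = λ/μ = 4.0459/13.9211 = 0.2906
L = ρ/(1−ρ) = 0.2906/0.7094 = 0.4097

Final: 0.4097


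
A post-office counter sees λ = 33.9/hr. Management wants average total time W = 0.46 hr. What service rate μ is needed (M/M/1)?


W = 1/(μ−λ) ⇒ μ − λ = 1/W = 1/0.46 = 2.1739
μ = λ + 1/W = 33.9 + 2.1739 = 36.0739 per hr

Final: 36.0739 /hr


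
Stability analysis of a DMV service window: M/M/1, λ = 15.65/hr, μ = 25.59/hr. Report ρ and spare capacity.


Total capacity cμ = 1·25.59 = 25.59/hr
ρ = λ/(cμ) = 15.65/25.59 = 0.6116
Stable ⇔ ρ < 1: YES
Spare capacity = cμ − λ = 25.59 − 15.65 = 9.94/hr

Final: ρ = 0.6116; stable; margin = 9.94/hr


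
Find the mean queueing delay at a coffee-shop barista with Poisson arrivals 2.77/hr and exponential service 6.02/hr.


ρ = 2.77/6.02 = 0.4601
Wq = ρ/(μ−λ) = 0.4601/(6.02 − 2.77) = 0.4601/3.25 = 0.1416 hr

Final: 0.1416 hr


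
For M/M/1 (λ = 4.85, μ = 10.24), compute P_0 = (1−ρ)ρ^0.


ρ = 4.85/10.24 = 0.4736
P_n = (1−ρ)·ρ^n = (1 − 0.4736)·0.4736^0 = 0.5264·1.000000 = 0.526367

Final: 0.526367


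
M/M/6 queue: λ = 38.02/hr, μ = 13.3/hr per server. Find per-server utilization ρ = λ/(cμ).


ρ = λ/(cμ) = 38.02/(6·13.3) = 38.02/79.80 = 0.4764

Final: 0.4764


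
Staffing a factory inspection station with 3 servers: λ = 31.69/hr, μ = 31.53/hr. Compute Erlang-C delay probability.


a = λ/μ = 1.0051; ρ = a/3 = 0.3350
P₀ = 0.361712 (from M/M/c formula)
C(c,a) = [a^c/(c!(1−ρ))]·P₀ = [1.01530/(6·0.6650)]·0.361712
= 0.25447·0.361712 = 0.092045

Final: 0.092045


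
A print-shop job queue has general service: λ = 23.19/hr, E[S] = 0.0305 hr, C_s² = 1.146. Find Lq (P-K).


ρ = λ·E[S] = 23.19·0.0305 = 0.7073
Lq = ρ²(1+C_s²)/(2(1−ρ)) = 0.5003·(1+1.146)/(2·0.2927)
= 0.5003·2.1460/0.5854 = 1.83388

Final: 1.83388


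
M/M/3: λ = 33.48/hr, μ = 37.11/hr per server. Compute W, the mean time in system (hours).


a = 0.9022; ρ = 0.3007; P₀ = 0.402549
Lq = P₀·a^c·ρ/(c!(1−ρ)²) = 0.03030
Wq = Lq/λ = 0.03030/33.48 = 0.0009050 hr
W = Wq + 1/μ = 0.0009050 + 0.02695 = 0.02785 hr

Final: 0.02785 hr


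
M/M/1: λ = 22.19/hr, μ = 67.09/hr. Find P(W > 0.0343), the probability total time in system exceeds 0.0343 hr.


W ~ Exponential(μ−λ) for M/M/1.
μ − λ = 67.09 − 22.19 = 44.9000
P(W > t) = e^{−(μ−λ)t} = e^{−1.5401} = 0.214366

Final: 0.214366


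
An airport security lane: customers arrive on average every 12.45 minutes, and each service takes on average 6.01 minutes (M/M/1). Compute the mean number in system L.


λ = 60/12.45 = 4.8193 /hr
μ = 60/6.01 = 9.9834 /hr
ρ = λ/μ = 4.8193/9.9834 = 0.4827
L = ρ/(1−ρ) = 0.4827/0.5173 = 0.9332

Final: 0.9332


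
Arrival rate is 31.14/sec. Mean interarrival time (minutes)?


Mean interarrival time = 1/λ = 1/31.14 second = 0.03211 second
In minutes: 0.03211 × 0.0166667 = 0.0005352 min

Final: 0.0005352 min


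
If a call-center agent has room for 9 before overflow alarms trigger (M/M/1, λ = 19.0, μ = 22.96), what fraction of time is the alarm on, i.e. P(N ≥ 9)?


ρ = 19.0/22.96 = 0.8275
P(N ≥ n) = ρ^n = 0.8275^9 = 0.181985

Final: 0.181985


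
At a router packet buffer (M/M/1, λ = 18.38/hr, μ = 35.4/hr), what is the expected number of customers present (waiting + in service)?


ρ = λ/μ = 18.38/35.4 = 0.5192
L = ρ/(1−ρ) = 0.5192/(1 − 0.5192) = 0.5192/0.4808 = 1.0799

Final: 1.0799


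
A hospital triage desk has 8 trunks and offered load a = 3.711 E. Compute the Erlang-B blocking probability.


B(c,a) = (a^c/c!) / Σ_{k=0}^{c} a^k/k!
a^8/8! = 0.892087
Σ terms (k=0..8): 1.00000 + 3.71100 + 6.88576 + 8.51769 + 7.90228 + 5.86507 + 3.62755 + 1.92312 + 0.89209 = 40.324558
B = 0.892087/40.324558 = 0.022123

Final: 0.022123


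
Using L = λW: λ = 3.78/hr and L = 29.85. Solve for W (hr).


W = L/λ = 29.85/3.78 = 7.8968 hr

Final: 7.8968 hr


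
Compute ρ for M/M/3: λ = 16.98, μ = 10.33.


ρ = λ/(cμ) = 16.98/(3·10.33) = 16.98/30.99 = 0.5479

Final: 0.5479


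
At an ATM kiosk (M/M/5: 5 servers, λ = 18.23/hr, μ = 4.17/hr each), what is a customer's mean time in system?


a = 4.3717; ρ = 0.8743; P₀ = 0.006668
Lq = P₀·a^c·ρ/(c!(1−ρ)²) = 4.91321
Wq = Lq/λ = 4.91321/18.23 = 0.26951 hr
W = Wq + 1/μ = 0.26951 + 0.23981 = 0.50932 hr

Final: 0.50932 hr


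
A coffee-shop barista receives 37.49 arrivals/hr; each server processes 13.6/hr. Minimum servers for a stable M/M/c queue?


Stability requires cμ > λ ⇔ c > λ/μ.
λ/μ = 37.49/13.6 = 2.7566
Minimum integer c = ⌊2.7566⌋ + 1 = 3
Check: 3·13.6 = 40.80 > 37.49, while 2·13.6 = 27.20 ≤ 37.49

Final: 3 servers


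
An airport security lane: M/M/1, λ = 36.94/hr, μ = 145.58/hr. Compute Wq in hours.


ρ = 36.94/145.58 = 0.2537
Wq = ρ/(μ−λ) = 0.2537/(145.58 − 36.94) = 0.2537/108.64 = 0.002336 hr

Final: 0.002336 hr


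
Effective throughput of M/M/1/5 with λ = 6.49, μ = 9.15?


ρ = 0.7093; P_K = (1−ρ)ρ^5/(1−ρ^6) = 0.059804
λ_eff = λ(1 − P_K) = 6.49·(1 − 0.059804) = 6.49·0.940196 = 6.1019 /hr

Final: 6.1019 /hr


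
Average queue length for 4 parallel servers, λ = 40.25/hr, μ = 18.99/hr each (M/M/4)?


a = λ/μ = 2.1195; ρ = a/4 = 0.5299
P₀ = 0.114397
Lq = P₀·a^c·ρ / (c!·(1−ρ)²) = 0.114397·20.18198·0.5299/(24·0.22101)
= 0.23064

Final: 0.23064


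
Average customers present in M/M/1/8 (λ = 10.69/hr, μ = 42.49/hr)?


ρ = 10.69/42.49 = 0.2516
L = ρ[1 − (K+1)ρ^K + Kρ^(K+1)] / [(1−ρ)(1−ρ^(K+1))]
Numerator: 0.2516·(1 − 9·0.00001605 + 8·0.000004038) = 0.251560
Denominator: (0.7484)·(0.999996) = 0.748408
L = 0.251560/0.748408 = 0.3361

Final: 0.3361


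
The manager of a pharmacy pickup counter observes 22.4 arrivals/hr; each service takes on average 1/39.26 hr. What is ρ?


ρ = λ/μ = 22.4/39.26 = 0.5706

Final: 0.5706


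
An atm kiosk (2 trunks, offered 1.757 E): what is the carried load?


B(2,1.757) = 0.358915 (Erlang-B)
Carried load = a(1 − B) = 1.757·(1 − 0.358915) = 1.757·0.641085 = 1.1264 E

Final: 1.1264 Erlangs


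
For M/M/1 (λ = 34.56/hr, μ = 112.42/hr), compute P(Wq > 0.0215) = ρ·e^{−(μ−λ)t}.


ρ = 34.56/112.42 = 0.3074
P(Wq > t) = ρ·e^{−(μ−λ)t} = 0.3074·e^{−1.6740}
= 0.3074·0.187497 = 0.057640

Final: 0.057640


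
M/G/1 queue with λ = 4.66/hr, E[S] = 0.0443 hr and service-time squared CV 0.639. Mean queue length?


ρ = λ·E[S] = 4.66·0.0443 = 0.2064
Lq = ρ²(1+C_s²)/(2(1−ρ)) = 0.04262·(1+0.639)/(2·0.7936)
= 0.04262·1.6390/1.5871 = 0.04401

Final: 0.04401


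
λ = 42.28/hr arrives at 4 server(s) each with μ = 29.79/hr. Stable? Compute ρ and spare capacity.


Total capacity cμ = 4·29.79 = 119.16/hr
ρ = λ/(cμ) = 42.28/119.16 = 0.3548
Stable ⇔ ρ < 1: YES
Spare capacity = cμ − λ = 119.16 − 42.28 = 76.88/hr

Final: ρ = 0.3548; stable; margin = 76.88/hr


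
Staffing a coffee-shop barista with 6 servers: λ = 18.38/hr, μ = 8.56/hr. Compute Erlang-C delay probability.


a = λ/μ = 2.1472; ρ = a/6 = 0.3579
P₀ = 0.116546 (from M/M/c formula)
C(c,a) = [a^c/(c!(1−ρ))]·P₀ = [98.00099/(720·0.6421)]·0.116546
= 0.21197·0.116546 = 0.024704

Final: 0.024704


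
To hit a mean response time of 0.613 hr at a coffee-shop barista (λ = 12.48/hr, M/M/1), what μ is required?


W = 1/(μ−λ) ⇒ μ − λ = 1/W = 1/0.613 = 1.6313
μ = λ + 1/W = 12.48 + 1.6313 = 14.1113 per hr

Final: 14.1113 /hr


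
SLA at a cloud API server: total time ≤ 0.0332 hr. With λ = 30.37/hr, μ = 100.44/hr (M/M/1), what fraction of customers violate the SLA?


W ~ Exponential(μ−λ) for M/M/1.
μ − λ = 100.44 − 30.37 = 70.0700
P(W > t) = e^{−(μ−λ)t} = e^{−2.3263} = 0.097654

Final: 0.097654


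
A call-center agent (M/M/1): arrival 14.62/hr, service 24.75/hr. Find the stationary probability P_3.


ρ = 14.62/24.75 = 0.5907
P_n = (1−ρ)·ρ^n = (1 − 0.5907)·0.5907^3 = 0.4093·0.206118 = 0.084363

Final: 0.084363


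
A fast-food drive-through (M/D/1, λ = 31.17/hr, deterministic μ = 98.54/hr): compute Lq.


ρ = 31.17/98.54 = 0.3163
M/D/1: Lq = ρ²/(2(1−ρ)) = 0.1001/(2·0.6837) = 0.07318

Final: 0.07318


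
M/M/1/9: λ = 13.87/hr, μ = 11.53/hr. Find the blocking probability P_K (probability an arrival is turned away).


ρ = λ/μ = 13.87/11.53 = 1.2029
P_K = (1−ρ)ρ^K/(1−ρ^(K+1)) = (-0.2029·5.275023)/(1 − 6.345583)
= -1.070560/-5.345583 = 0.200270

Final: 0.200270


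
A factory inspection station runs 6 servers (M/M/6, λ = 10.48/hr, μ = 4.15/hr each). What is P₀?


a = λ/μ = 10.48/4.15 = 2.5253; ρ = a/c = 0.4209
Σ_{k=0}^{5} a^k/k! (terms k=0..5) = 1.00000 + 2.52530 + 3.18857 + 2.68404 + 1.69450 + 0.85582 = 11.94823
Tail: a^6/(6!(1−ρ)) = 259.34574/(720·0.5791) = 0.62199
P₀ = 1/(11.94823 + 0.62199) = 1/12.57022 = 0.079553

Final: 0.079553


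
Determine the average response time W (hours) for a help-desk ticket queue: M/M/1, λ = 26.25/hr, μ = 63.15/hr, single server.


W = 1/(μ−λ) = 1/(63.15 − 26.25) = 1/36.90 = 0.02710 hr

Final: 0.02710 hr


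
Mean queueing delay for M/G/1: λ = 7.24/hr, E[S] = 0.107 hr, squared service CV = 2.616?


ρ = λ·E[S] = 7.24·0.107 = 0.7747
E[S²] = E[S]²(1+C_s²) = 0.107²·(1+2.616) = 0.041400
Wq = λ·E[S²]/(2(1−ρ)) = 7.24·0.041400/(2·0.2253) = 0.66513 hr

Final: 0.66513 hr


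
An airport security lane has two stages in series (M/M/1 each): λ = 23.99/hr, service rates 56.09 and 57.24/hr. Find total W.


Each node sees arrival rate λ = 23.99/hr (tandem ⇒ throughput preserved).
W₁ = 1/(μ₁−λ) = 1/(56.09−23.99) = 0.03115 hr
W₂ = 1/(μ₂−λ) = 1/(57.24−23.99) = 0.03008 hr
W_total = W₁ + W₂ = 0.03115 + 0.03008 = 0.06123 hr

Final: 0.06123 hr


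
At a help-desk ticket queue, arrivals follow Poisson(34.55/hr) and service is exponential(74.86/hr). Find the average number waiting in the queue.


ρ = 34.55/74.86 = 0.4615
Lq = ρ²/(1−ρ) = 0.2130/0.5385 = 0.3956

Final: 0.3956


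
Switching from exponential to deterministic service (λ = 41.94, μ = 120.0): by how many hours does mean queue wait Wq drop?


ρ = 41.94/120.0 = 0.3495
Wq(M/M/1) = ρ/(μ−λ) = 0.3495/78.06 = 0.004477 hr
Wq(M/D/1) = ρ/(2(μ−λ)) = 0.002239 hr
Savings = 0.004477 − 0.002239 = 0.002239 hr

Final: 0.002239 hr


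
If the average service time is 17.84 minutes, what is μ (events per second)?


μ = 1/(service time) in consistent units.
1 second = 0.0166667 min, so μ = 0.0166667/17.84 = 0.0009342 per second

Final: 0.0009342 /sec


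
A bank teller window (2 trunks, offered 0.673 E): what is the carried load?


B(2,0.673) = 0.119225 (Erlang-B)
Carried load = a(1 − B) = 0.673·(1 − 0.119225) = 0.673·0.880775 = 0.5928 E

Final: 0.5928 Erlangs


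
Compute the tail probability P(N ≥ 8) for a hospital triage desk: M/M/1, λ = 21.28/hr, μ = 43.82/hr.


ρ = 21.28/43.82 = 0.4856
P(N ≥ n) = ρ^n = 0.4856^8 = 0.003093

Final: 0.003093


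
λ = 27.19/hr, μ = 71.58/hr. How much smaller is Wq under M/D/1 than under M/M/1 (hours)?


ρ = 27.19/71.58 = 0.3799
Wq(M/M/1) = ρ/(μ−λ) = 0.3799/44.39 = 0.008557 hr
Wq(M/D/1) = ρ/(2(μ−λ)) = 0.004279 hr
Savings = 0.008557 − 0.004279 = 0.004279 hr

Final: 0.004279 hr


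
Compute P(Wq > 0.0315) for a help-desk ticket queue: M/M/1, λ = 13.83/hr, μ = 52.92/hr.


ρ = 13.83/52.92 = 0.2613
P(Wq > t) = ρ·e^{−(μ−λ)t} = 0.2613·e^{−1.2313}
= 0.2613·0.291903 = 0.076285

Final: 0.076285


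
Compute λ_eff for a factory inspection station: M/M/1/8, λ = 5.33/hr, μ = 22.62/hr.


ρ = 0.2356; P_K = (1−ρ)ρ^8/(1−ρ^9) = 0.000007264
λ_eff = λ(1 − P_K) = 5.33·(1 − 0.000007264) = 5.33·0.999993 = 5.3300 /hr

Final: 5.3300 /hr


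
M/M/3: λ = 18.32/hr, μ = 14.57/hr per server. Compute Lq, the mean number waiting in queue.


a = λ/μ = 1.2574; ρ = a/3 = 0.4191
P₀ = 0.276376
Lq = P₀·a^c·ρ / (c!·(1−ρ)²) = 0.276376·1.98791·0.4191/(6·0.33741)
= 0.11374

Final: 0.11374


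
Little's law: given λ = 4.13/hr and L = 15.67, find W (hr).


W = L/λ = 15.67/4.13 = 3.7942 hr

Final: 3.7942 hr


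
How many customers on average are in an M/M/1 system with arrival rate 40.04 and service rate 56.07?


ρ = λ/μ = 40.04/56.07 = 0.7141
L = ρ/(1−ρ) = 0.7141/(1 − 0.7141) = 0.7141/0.2859 = 2.4978

Final: 2.4978


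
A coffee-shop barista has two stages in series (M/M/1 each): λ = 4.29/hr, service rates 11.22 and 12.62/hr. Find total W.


Each node sees arrival rate λ = 4.29/hr (tandem ⇒ throughput preserved).
W₁ = 1/(μ₁−λ) = 1/(11.22−4.29) = 0.14430 hr
W₂ = 1/(μ₂−λ) = 1/(12.62−4.29) = 0.12005 hr
W_total = W₁ + W₂ = 0.14430 + 0.12005 = 0.26435 hr

Final: 0.26435 hr


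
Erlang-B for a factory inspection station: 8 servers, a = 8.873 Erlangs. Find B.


B(c,a) = (a^c/c!) / Σ_{k=0}^{c} a^k/k!
a^8/8! = 952.891227
Σ terms (k=0..8): 1.00000 + 8.87300 + 39.36506 + 116.42874 + 258.26805 + 458.32248 + 677.78256 + 859.13781 + 952.89123 = 3372.068942
B = 952.891227/3372.068942 = 0.282584

Final: 0.282584


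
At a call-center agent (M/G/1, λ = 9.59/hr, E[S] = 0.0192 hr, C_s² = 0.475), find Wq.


ρ = λ·E[S] = 9.59·0.0192 = 0.1841
E[S²] = E[S]²(1+C_s²) = 0.0192²·(1+0.475) = 0.0005437
Wq = λ·E[S²]/(2(1−ρ)) = 9.59·0.0005437/(2·0.8159) = 0.003196 hr

Final: 0.003196 hr


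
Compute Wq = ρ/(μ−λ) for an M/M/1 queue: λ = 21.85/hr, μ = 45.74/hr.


ρ = 21.85/45.74 = 0.4777
Wq = ρ/(μ−λ) = 0.4777/(45.74 − 21.85) = 0.4777/23.89 = 0.02000 hr

Final: 0.02000 hr


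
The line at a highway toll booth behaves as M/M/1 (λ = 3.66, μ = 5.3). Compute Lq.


ρ = 3.66/5.3 = 0.6906
Lq = ρ²/(1−ρ) = 0.4769/0.3094 = 1.5411

Final: 1.5411


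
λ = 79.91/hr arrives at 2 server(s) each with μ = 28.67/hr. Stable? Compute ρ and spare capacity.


Total capacity cμ = 2·28.67 = 57.34/hr
ρ = λ/(cμ) = 79.91/57.34 = 1.3936
Stable ⇔ ρ < 1: NO
Spare capacity = cμ − λ = 57.34 − 79.91 = -22.57/hr

Final: ρ = 1.3936; unstable; margin = -22.57/hr


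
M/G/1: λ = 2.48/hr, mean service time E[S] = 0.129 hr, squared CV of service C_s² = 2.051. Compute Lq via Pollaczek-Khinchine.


ρ = λ·E[S] = 2.48·0.129 = 0.3199
Lq = ρ²(1+C_s²)/(2(1−ρ)) = 0.1023·(1+2.051)/(2·0.6801)
= 0.1023·3.0510/1.3602 = 0.22958

Final: 0.22958


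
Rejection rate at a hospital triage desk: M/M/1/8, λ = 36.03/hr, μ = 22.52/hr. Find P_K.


ρ = λ/μ = 36.03/22.52 = 1.5999
P_K = (1−ρ)ρ^K/(1−ρ^(K+1)) = (-0.5999·42.930605)/(1 − 68.685155)
= -25.754550/-67.685155 = 0.380505

Final: 0.380505


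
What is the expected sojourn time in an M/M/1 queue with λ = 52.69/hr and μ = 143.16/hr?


W = 1/(μ−λ) = 1/(143.16 − 52.69) = 1/90.47 = 0.01105 hr

Final: 0.01105 hr


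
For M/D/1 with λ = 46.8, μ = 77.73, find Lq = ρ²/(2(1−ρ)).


ρ = 46.8/77.73 = 0.6021
M/D/1: Lq = ρ²/(2(1−ρ)) = 0.3625/(2·0.3979) = 0.45550

Final: 0.45550


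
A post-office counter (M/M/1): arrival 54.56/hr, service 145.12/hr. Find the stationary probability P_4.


ρ = 54.56/145.12 = 0.3760
P_n = (1−ρ)·ρ^n = (1 − 0.3760)·0.3760^4 = 0.6240·0.019980 = 0.012468

Final: 0.012468


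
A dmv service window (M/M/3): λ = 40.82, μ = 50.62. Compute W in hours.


a = 0.8064; ρ = 0.2688; P₀ = 0.444233
Lq = P₀·a^c·ρ/(c!(1−ρ)²) = 0.01952
Wq = Lq/λ = 0.01952/40.82 = 0.0004782 hr
W = Wq + 1/μ = 0.0004782 + 0.01976 = 0.02023 hr

Final: 0.02023 hr


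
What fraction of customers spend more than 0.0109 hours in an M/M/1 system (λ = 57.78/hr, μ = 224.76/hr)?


W ~ Exponential(μ−λ) for M/M/1.
μ − λ = 224.76 − 57.78 = 166.9800
P(W > t) = e^{−(μ−λ)t} = e^{−1.8201} = 0.162012

Final: 0.162012


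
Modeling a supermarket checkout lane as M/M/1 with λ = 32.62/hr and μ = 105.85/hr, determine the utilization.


ρ = λ/μ = 32.62/105.85 = 0.3082

Final: 0.3082


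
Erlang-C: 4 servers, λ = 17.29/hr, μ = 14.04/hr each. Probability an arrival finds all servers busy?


a = λ/μ = 1.2315; ρ = a/4 = 0.3079
P₀ = 0.290742 (from M/M/c formula)
C(c,a) = [a^c/(c!(1−ρ))]·P₀ = [2.29991/(24·0.6921)]·0.290742
= 0.13846·0.290742 = 0.040255

Final: 0.040255


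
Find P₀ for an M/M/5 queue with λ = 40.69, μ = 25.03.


a = λ/μ = 40.69/25.03 = 1.6256; ρ = a/c = 0.3251
Σ_{k=0}^{4} a^k/k! (terms k=0..4) = 1.00000 + 1.62565 + 1.32137 + 0.71603 + 0.29100 = 4.95405
Tail: a^5/(5!(1−ρ)) = 11.35362/(120·0.6749) = 0.14020
P₀ = 1/(4.95405 + 0.14020) = 1/5.09424 = 0.196300

Final: 0.196300


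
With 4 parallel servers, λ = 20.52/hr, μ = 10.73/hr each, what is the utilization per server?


ρ = λ/(cμ) = 20.52/(4·10.73) = 20.52/42.92 = 0.4781

Final: 0.4781


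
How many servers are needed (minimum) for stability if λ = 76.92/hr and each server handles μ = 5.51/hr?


Stability requires cμ > λ ⇔ c > λ/μ.
λ/μ = 76.92/5.51 = 13.9601
Minimum integer c = ⌊13.9601⌋ + 1 = 14
Check: 14·5.51 = 77.14 > 76.92, while 13·5.51 = 71.63 ≤ 76.92

Final: 14 servers


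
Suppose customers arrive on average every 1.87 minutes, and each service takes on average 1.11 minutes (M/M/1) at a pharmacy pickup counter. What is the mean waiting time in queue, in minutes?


λ = 60/1.87 = 32.0856 /hr
μ = 60/1.11 = 54.0541 /hr
ρ = λ/μ = 32.0856/54.0541 = 0.5936
Wq = ρ/(μ−λ) = 0.5936/(54.0541−32.0856) = 0.02702 hr
In minutes: 0.02702·60 = 1.621 min

Final: 1.621 min


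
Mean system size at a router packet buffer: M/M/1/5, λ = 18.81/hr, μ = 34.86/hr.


ρ = 18.81/34.86 = 0.5396
L = ρ[1 − (K+1)ρ^K + Kρ^(K+1)] / [(1−ρ)(1−ρ^(K+1))]
Numerator: 0.5396·(1 − 6·0.045741 + 5·0.024681) = 0.458088
Denominator: (0.4604)·(0.975319) = 0.449049
L = 0.458088/0.449049 = 1.0201

Final: 1.0201


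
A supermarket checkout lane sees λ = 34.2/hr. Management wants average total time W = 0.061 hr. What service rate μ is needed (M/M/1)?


W = 1/(μ−λ) ⇒ μ − λ = 1/W = 1/0.061 = 16.3934
μ = λ + 1/W = 34.2 + 16.3934 = 50.5934 per hr

Final: 50.5934 /hr


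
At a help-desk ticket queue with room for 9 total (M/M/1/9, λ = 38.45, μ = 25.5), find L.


ρ = 38.45/25.5 = 1.5078
L = ρ[1 − (K+1)ρ^K + Kρ^(K+1)] / [(1−ρ)(1−ρ^(K+1))]
Numerator: 1.5078·(1 − 10·40.290761 + 9·60.752148) = 218.428748
Denominator: (-0.5078)·(-59.752148) = 30.344718
L = 218.428748/30.344718 = 7.1982

Final: 7.1982


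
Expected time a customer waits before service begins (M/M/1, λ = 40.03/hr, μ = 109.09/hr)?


ρ = 40.03/109.09 = 0.3669
Wq = ρ/(μ−λ) = 0.3669/(109.09 − 40.03) = 0.3669/69.06 = 0.005313 hr

Final: 0.005313 hr


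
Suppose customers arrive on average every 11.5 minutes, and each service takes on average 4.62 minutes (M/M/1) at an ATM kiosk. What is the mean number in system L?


λ = 60/11.5 = 5.2174 /hr
μ = 60/4.62 = 12.9870 /hr
ρ = λ/μ = 5.2174/12.9870 = 0.4017
L = ρ/(1−ρ) = 0.4017/0.5983 = 0.6715

Final: 0.6715


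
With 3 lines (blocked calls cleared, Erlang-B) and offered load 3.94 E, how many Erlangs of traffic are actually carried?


B(3,3.94) = 0.445230 (Erlang-B)
Carried load = a(1 − B) = 3.94·(1 − 0.445230) = 3.94·0.554770 = 2.1858 E

Final: 2.1858 Erlangs


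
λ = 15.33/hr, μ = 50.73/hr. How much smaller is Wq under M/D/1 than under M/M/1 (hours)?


ρ = 15.33/50.73 = 0.3022
Wq(M/M/1) = ρ/(μ−λ) = 0.3022/35.40 = 0.008536 hr
Wq(M/D/1) = ρ/(2(μ−λ)) = 0.004268 hr
Savings = 0.008536 − 0.004268 = 0.004268 hr

Final: 0.004268 hr


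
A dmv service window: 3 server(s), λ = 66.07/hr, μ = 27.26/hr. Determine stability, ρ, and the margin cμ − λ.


Total capacity cμ = 3·27.26 = 81.78/hr
ρ = λ/(cμ) = 66.07/81.78 = 0.8079
Stable ⇔ ρ < 1: YES
Spare capacity = cμ − λ = 81.78 − 66.07 = 15.71/hr

Final: ρ = 0.8079; stable; margin = 15.71/hr


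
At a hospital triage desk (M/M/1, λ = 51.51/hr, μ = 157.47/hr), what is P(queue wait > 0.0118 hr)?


ρ = 51.51/157.47 = 0.3271
P(Wq > t) = ρ·e^{−(μ−λ)t} = 0.3271·e^{−1.2503}
= 0.3271·0.286411 = 0.093688

Final: 0.093688


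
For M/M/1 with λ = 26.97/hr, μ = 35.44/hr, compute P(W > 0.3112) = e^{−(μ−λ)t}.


W ~ Exponential(μ−λ) for M/M/1.
μ − λ = 35.44 − 26.97 = 8.4700
P(W > t) = e^{−(μ−λ)t} = e^{−2.6359} = 0.071657

Final: 0.071657


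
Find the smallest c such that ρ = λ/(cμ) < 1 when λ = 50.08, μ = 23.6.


Stability requires cμ > λ ⇔ c > λ/μ.
λ/μ = 50.08/23.6 = 2.1220
Minimum integer c = ⌊2.1220⌋ + 1 = 3
Check: 3·23.6 = 70.80 > 50.08, while 2·23.6 = 47.20 ≤ 50.08

Final: 3 servers


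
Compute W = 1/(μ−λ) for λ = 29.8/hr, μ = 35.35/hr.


W = 1/(μ−λ) = 1/(35.35 − 29.8) = 1/5.55 = 0.1802 hr

Final: 0.1802 hr


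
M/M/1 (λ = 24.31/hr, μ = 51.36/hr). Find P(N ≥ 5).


ρ = 24.31/51.36 = 0.4733
P(N ≥ n) = ρ^n = 0.4733^5 = 0.023757

Final: 0.023757


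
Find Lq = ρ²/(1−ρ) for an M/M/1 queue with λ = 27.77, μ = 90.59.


ρ = 27.77/90.59 = 0.3065
Lq = ρ²/(1−ρ) = 0.09397/0.6935 = 0.1355

Final: 0.1355


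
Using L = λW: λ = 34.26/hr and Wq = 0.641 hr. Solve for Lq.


Lq = λWq = 34.26·0.641 = 21.9607

Final: 21.9607


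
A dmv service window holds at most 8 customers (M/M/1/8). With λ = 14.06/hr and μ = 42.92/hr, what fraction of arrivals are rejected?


ρ = λ/μ = 14.06/42.92 = 0.3276
P_K = (1−ρ)ρ^K/(1−ρ^(K+1)) = (0.6724·0.0001326)/(1 − 0.00004344)
= 0.00008917/0.999957 = 0.00008918

Final: 0.00008918


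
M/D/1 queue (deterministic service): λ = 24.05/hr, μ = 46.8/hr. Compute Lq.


ρ = 24.05/46.8 = 0.5139
M/D/1: Lq = ρ²/(2(1−ρ)) = 0.2641/(2·0.4861) = 0.27163

Final: 0.27163


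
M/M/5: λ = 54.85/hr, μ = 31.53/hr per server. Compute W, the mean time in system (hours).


a = 1.7396; ρ = 0.3479; P₀ = 0.174967
Lq = P₀·a^c·ρ/(c!(1−ρ)²) = 0.01901
Wq = Lq/λ = 0.01901/54.85 = 0.0003465 hr
W = Wq + 1/μ = 0.0003465 + 0.03172 = 0.03206 hr

Final: 0.03206 hr


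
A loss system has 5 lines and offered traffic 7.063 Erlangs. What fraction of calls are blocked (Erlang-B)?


B(c,a) = (a^c/c!) / Σ_{k=0}^{c} a^k/k!
a^5/5! = 146.475431
Σ terms (k=0..5): 1.00000 + 7.06300 + 24.94298 + 58.72410 + 103.69208 + 146.47543 = 341.897595
B = 146.475431/341.897595 = 0.428419

Final: 0.428419


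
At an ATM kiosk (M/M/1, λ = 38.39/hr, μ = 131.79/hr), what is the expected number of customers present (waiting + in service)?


ρ = λ/μ = 38.39/131.79 = 0.2913
L = ρ/(1−ρ) = 0.2913/(1 − 0.2913) = 0.2913/0.7087 = 0.4110

Final: 0.4110


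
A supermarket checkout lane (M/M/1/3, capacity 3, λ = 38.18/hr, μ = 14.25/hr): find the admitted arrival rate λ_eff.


ρ = 2.6793; P_K = (1−ρ)ρ^3/(1−ρ^4) = 0.639171
λ_eff = λ(1 − P_K) = 38.18·(1 − 0.639171) = 38.18·0.360829 = 13.7764 /hr

Final: 13.7764 /hr


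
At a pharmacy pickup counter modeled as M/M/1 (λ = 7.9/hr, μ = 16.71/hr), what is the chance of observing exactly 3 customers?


ρ = 7.9/16.71 = 0.4728
P_n = (1−ρ)·ρ^n = (1 − 0.4728)·0.4728^3 = 0.5272·0.105670 = 0.055712

Final: 0.055712


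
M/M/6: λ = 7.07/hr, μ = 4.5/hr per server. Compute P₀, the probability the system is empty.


a = λ/μ = 7.07/4.5 = 1.5711; ρ = a/c = 0.2619
Σ_{k=0}^{5} a^k/k! (terms k=0..5) = 1.00000 + 1.57111 + 1.23420 + 0.64635 + 0.25387 + 0.07977 = 4.78530
Tail: a^6/(6!(1−ρ)) = 15.03978/(720·0.7381) = 0.02830
P₀ = 1/(4.78530 + 0.02830) = 1/4.81360 = 0.207745

Final: 0.207745


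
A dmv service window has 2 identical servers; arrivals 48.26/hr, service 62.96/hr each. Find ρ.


ρ = λ/(cμ) = 48.26/(2·62.96) = 48.26/125.92 = 0.3833

Final: 0.3833


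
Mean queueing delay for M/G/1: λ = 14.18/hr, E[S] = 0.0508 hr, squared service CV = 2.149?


ρ = λ·E[S] = 14.18·0.0508 = 0.7203
E[S²] = E[S]²(1+C_s²) = 0.0508²·(1+2.149) = 0.008126
Wq = λ·E[S²]/(2(1−ρ)) = 14.18·0.008126/(2·0.2797) = 0.20603 hr

Final: 0.20603 hr


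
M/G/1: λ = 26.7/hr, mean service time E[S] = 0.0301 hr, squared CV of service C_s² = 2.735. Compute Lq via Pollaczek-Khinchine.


ρ = λ·E[S] = 26.7·0.0301 = 0.8037
Lq = ρ²(1+C_s²)/(2(1−ρ)) = 0.6459·(1+2.735)/(2·0.1963)
= 0.6459·3.7350/0.3927 = 6.14369

Final: 6.14369


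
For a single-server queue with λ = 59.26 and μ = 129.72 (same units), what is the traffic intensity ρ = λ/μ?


ρ = λ/μ = 59.26/129.72 = 0.4568

Final: 0.4568


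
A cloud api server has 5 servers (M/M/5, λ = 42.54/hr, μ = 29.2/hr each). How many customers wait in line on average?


a = λ/μ = 1.4568; ρ = a/5 = 0.2914
P₀ = 0.232652
Lq = P₀·a^c·ρ / (c!·(1−ρ)²) = 0.232652·6.56256·0.2914/(120·0.50216)
= 0.007383

Final: 0.007383


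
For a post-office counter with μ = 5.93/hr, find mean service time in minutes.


Mean service time = 1/μ = 1/5.93 hour = 0.16863 hour
In minutes: 0.16863 × 60 = 10.1180 min

Final: 10.1180 min


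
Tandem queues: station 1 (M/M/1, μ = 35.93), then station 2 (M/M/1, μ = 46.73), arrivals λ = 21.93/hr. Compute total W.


Each node sees arrival rate λ = 21.93/hr (tandem ⇒ throughput preserved).
W₁ = 1/(μ₁−λ) = 1/(35.93−21.93) = 0.07143 hr
W₂ = 1/(μ₂−λ) = 1/(46.73−21.93) = 0.04032 hr
W_total = W₁ + W₂ = 0.07143 + 0.04032 = 0.11175 hr

Final: 0.11175 hr


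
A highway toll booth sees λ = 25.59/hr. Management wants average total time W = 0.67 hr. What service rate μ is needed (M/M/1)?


W = 1/(μ−λ) ⇒ μ − λ = 1/W = 1/0.67 = 1.4925
μ = λ + 1/W = 25.59 + 1.4925 = 27.0825 per hr

Final: 27.0825 /hr


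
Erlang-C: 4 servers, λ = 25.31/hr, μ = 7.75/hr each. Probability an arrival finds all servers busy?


a = λ/μ = 3.2658; ρ = a/4 = 0.8165
P₀ = 0.024256 (from M/M/c formula)
C(c,a) = [a^c/(c!(1−ρ))]·P₀ = [113.75271/(24·0.1835)]·0.024256
= 25.82260·0.024256 = 0.626361

Final: 0.626361


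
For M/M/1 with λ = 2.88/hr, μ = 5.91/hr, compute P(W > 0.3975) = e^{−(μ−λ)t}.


W ~ Exponential(μ−λ) for M/M/1.
μ − λ = 5.91 − 2.88 = 3.0300
P(W > t) = e^{−(μ−λ)t} = e^{−1.2044} = 0.299864

Final: 0.299864


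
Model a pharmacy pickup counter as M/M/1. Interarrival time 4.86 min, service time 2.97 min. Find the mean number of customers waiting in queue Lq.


λ = 60/4.86 = 12.3457 /hr
μ = 60/2.97 = 20.2020 /hr
ρ = λ/μ = 12.3457/20.2020 = 0.6111
Lq = ρ²/(1−ρ) = 0.3735/0.3889 = 0.9603

Final: 0.9603


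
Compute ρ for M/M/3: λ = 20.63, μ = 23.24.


ρ = λ/(cμ) = 20.63/(3·23.24) = 20.63/69.72 = 0.2959

Final: 0.2959


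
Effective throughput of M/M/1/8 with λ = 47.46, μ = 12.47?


ρ = 3.8059; P_K = (1−ρ)ρ^8/(1−ρ^9) = 0.737257
λ_eff = λ(1 − P_K) = 47.46·(1 − 0.737257) = 47.46·0.262743 = 12.4698 /hr

Final: 12.4698 /hr


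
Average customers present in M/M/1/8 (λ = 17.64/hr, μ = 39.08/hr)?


ρ = 17.64/39.08 = 0.4514
L = ρ[1 − (K+1)ρ^K + Kρ^(K+1)] / [(1−ρ)(1−ρ^(K+1))]
Numerator: 0.4514·(1 − 9·0.001723 + 8·0.0007779) = 0.447190
Denominator: (0.5486)·(0.999222) = 0.548191
L = 0.447190/0.548191 = 0.8158

Final: 0.8158


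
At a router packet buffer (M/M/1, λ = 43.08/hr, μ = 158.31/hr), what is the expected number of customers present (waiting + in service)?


ρ = λ/μ = 43.08/158.31 = 0.2721
L = ρ/(1−ρ) = 0.2721/(1 − 0.2721) = 0.2721/0.7279 = 0.3739

Final: 0.3739


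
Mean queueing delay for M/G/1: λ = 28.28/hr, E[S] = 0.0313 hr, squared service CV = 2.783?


ρ = λ·E[S] = 28.28·0.0313 = 0.8852
E[S²] = E[S]²(1+C_s²) = 0.0313²·(1+2.783) = 0.003706
Wq = λ·E[S²]/(2(1−ρ)) = 28.28·0.003706/(2·0.1148) = 0.45635 hr

Final: 0.45635 hr


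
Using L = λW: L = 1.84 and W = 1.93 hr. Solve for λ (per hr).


λ = L/W = 1.84/1.93 = 0.9534 /hr

Final: 0.9534 /hr


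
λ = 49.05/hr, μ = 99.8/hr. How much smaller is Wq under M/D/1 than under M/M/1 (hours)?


ρ = 49.05/99.8 = 0.4915
Wq(M/M/1) = ρ/(μ−λ) = 0.4915/50.75 = 0.009684 hr
Wq(M/D/1) = ρ/(2(μ−λ)) = 0.004842 hr
Savings = 0.009684 − 0.004842 = 0.004842 hr

Final: 0.004842 hr


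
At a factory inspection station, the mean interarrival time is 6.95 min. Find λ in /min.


λ = 1/(interarrival time) in consistent units.
1 minute = 1 min, so λ = 1/6.95 = 0.1439 per minute

Final: 0.1439 /min


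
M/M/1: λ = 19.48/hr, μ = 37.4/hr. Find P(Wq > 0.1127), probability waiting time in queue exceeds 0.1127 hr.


ρ = 19.48/37.4 = 0.5209
P(Wq > t) = ρ·e^{−(μ−λ)t} = 0.5209·e^{−2.0196}
= 0.5209·0.132711 = 0.069123

Final: 0.069123


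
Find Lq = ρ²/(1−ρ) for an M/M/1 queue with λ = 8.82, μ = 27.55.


ρ = 8.82/27.55 = 0.3201
Lq = ρ²/(1−ρ) = 0.1025/0.6799 = 0.1508

Final: 0.1508


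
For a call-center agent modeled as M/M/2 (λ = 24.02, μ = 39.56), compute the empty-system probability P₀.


a = λ/μ = 24.02/39.56 = 0.6072; ρ = a/c = 0.3036
Σ_{k=0}^{1} a^k/k! (terms k=0..1) = 1.00000 + 0.60718 = 1.60718
Tail: a^2/(2!(1−ρ)) = 0.36867/(2·0.6964) = 0.26469
P₀ = 1/(1.60718 + 0.26469) = 1/1.87187 = 0.534225

Final: 0.534225


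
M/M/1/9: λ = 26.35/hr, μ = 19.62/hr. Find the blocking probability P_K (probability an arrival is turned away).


ρ = λ/μ = 26.35/19.62 = 1.3430
P_K = (1−ρ)ρ^K/(1−ρ^(K+1)) = (-0.3430·14.214597)/(1 − 19.090450)
= -4.875853/-18.090450 = 0.269526

Final: 0.269526


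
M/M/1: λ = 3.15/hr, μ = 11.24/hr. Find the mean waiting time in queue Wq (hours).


ρ = 3.15/11.24 = 0.2802
Wq = ρ/(μ−λ) = 0.2802/(11.24 − 3.15) = 0.2802/8.09 = 0.03464 hr

Final: 0.03464 hr


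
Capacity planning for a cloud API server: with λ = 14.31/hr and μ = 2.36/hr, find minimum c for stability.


Stability requires cμ > λ ⇔ c > λ/μ.
λ/μ = 14.31/2.36 = 6.0636
Minimum integer c = ⌊6.0636⌋ + 1 = 7
Check: 7·2.36 = 16.52 > 14.31, while 6·2.36 = 14.16 ≤ 14.31

Final: 7 servers


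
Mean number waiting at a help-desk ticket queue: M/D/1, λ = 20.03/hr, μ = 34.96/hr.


ρ = 20.03/34.96 = 0.5729
M/D/1: Lq = ρ²/(2(1−ρ)) = 0.3283/(2·0.4271) = 0.38433

Final: 0.38433


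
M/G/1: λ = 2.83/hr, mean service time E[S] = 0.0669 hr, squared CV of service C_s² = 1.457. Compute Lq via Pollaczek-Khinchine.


ρ = λ·E[S] = 2.83·0.0669 = 0.1893
Lq = ρ²(1+C_s²)/(2(1−ρ)) = 0.03584·(1+1.457)/(2·0.8107)
= 0.03584·2.4570/1.6213 = 0.05432

Final: 0.05432


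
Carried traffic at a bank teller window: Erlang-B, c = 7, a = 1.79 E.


B(7,1.79) = 0.001952 (Erlang-B)
Carried load = a(1 − B) = 1.79·(1 − 0.001952) = 1.79·0.998048 = 1.7865 E

Final: 1.7865 Erlangs


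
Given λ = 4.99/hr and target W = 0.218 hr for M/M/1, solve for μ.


W = 1/(μ−λ) ⇒ μ − λ = 1/W = 1/0.218 = 4.5872
μ = λ + 1/W = 4.99 + 4.5872 = 9.5772 per hr

Final: 9.5772 /hr


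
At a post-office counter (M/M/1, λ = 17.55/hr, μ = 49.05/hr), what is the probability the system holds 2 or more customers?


ρ = 17.55/49.05 = 0.3578
P(N ≥ n) = ρ^n = 0.3578^2 = 0.128020

Final: 0.128020


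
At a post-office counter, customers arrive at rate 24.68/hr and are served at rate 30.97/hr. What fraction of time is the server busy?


ρ = λ/μ = 24.68/30.97 = 0.7969

Final: 0.7969


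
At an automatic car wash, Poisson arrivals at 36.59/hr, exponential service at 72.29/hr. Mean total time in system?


W = 1/(μ−λ) = 1/(72.29 − 36.59) = 1/35.70 = 0.02801 hr

Final: 0.02801 hr


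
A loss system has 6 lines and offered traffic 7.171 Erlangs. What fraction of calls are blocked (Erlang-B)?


B(c,a) = (a^c/c!) / Σ_{k=0}^{c} a^k/k!
a^6/6! = 188.862545
Σ terms (k=0..6): 1.00000 + 7.17100 + 25.71162 + 61.45934 + 110.18124 + 158.02193 + 188.86255 = 552.407679
B = 188.862545/552.407679 = 0.341890

Final: 0.341890


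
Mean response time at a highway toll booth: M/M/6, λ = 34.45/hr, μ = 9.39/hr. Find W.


a = 3.6688; ρ = 0.6115; P₀ = 0.024135
Lq = P₀·a^c·ρ/(c!(1−ρ)²) = 0.33110
Wq = Lq/λ = 0.33110/34.45 = 0.009611 hr
W = Wq + 1/μ = 0.009611 + 0.10650 = 0.11611 hr

Final: 0.11611 hr


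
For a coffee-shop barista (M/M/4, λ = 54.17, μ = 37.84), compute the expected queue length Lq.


a = λ/μ = 1.4316; ρ = a/4 = 0.3579
P₀ = 0.237095
Lq = P₀·a^c·ρ / (c!·(1−ρ)²) = 0.237095·4.19982·0.3579/(24·0.41231)
= 0.03601

Final: 0.03601


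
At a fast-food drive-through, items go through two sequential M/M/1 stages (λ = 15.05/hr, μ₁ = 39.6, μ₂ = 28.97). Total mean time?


Each node sees arrival rate λ = 15.05/hr (tandem ⇒ throughput preserved).
W₁ = 1/(μ₁−λ) = 1/(39.6−15.05) = 0.04073 hr
W₂ = 1/(μ₂−λ) = 1/(28.97−15.05) = 0.07184 hr
W_total = W₁ + W₂ = 0.04073 + 0.07184 = 0.11257 hr

Final: 0.11257 hr


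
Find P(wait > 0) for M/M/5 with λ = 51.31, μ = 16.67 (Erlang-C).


a = λ/μ = 3.0780; ρ = a/5 = 0.6156
P₀ = 0.042728 (from M/M/c formula)
C(c,a) = [a^c/(c!(1−ρ))]·P₀ = [276.26895/(120·0.3844)]·0.042728
= 5.98913·0.042728 = 0.255901

Final: 0.255901


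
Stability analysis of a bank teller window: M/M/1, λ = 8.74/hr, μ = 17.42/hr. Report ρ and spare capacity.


Total capacity cμ = 1·17.42 = 17.42/hr
ρ = λ/(cμ) = 8.74/17.42 = 0.5017
Stable ⇔ ρ < 1: YES
Spare capacity = cμ − λ = 17.42 − 8.74 = 8.68/hr

Final: ρ = 0.5017; stable; margin = 8.68/hr


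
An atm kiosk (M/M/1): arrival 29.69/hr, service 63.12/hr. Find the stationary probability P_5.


ρ = 29.69/63.12 = 0.4704
P_n = (1−ρ)·ρ^n = (1 − 0.4704)·0.4704^5 = 0.5296·0.023026 = 0.012195

Final: 0.012195


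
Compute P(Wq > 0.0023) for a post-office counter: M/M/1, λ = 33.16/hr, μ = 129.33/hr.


ρ = 33.16/129.33 = 0.2564
P(Wq > t) = ρ·e^{−(μ−λ)t} = 0.2564·e^{−0.2212}
= 0.2564·0.801564 = 0.205520

Final: 0.205520


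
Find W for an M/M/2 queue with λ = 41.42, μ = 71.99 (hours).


a = 0.5754; ρ = 0.2877; P₀ = 0.553182
Lq = P₀·a^c·ρ/(c!(1−ρ)²) = 0.05191
Wq = Lq/λ = 0.05191/41.42 = 0.001253 hr
W = Wq + 1/μ = 0.001253 + 0.01389 = 0.01514 hr

Final: 0.01514 hr


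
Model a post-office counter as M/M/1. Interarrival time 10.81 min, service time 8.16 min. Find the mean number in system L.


λ = 60/10.81 = 5.5504 /hr
μ = 60/8.16 = 7.3529 /hr
ρ = λ/μ = 5.5504/7.3529 = 0.7549
L = ρ/(1−ρ) = 0.7549/0.2451 = 3.0792

Final: 3.0792


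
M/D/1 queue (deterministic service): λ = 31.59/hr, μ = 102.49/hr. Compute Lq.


ρ = 31.59/102.49 = 0.3082
M/D/1: Lq = ρ²/(2(1−ρ)) = 0.09500/(2·0.6918) = 0.06867

Final: 0.06867


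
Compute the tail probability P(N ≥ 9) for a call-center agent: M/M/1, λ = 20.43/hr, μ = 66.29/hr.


ρ = 20.43/66.29 = 0.3082
P(N ≥ n) = ρ^n = 0.3082^9 = 0.00002508

Final: 0.00002508


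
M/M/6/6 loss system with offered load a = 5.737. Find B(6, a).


B(c,a) = (a^c/c!) / Σ_{k=0}^{c} a^k/k!
a^6/6! = 49.519540
Σ terms (k=0..6): 1.00000 + 5.73700 + 16.45658 + 31.47048 + 45.13653 + 51.78965 + 49.51954 = 201.109782
B = 49.519540/201.109782 = 0.246231

Final: 0.246231


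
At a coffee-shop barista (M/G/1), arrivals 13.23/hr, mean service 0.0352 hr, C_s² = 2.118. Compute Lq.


ρ = λ·E[S] = 13.23·0.0352 = 0.4657
Lq = ρ²(1+C_s²)/(2(1−ρ)) = 0.2169·(1+2.118)/(2·0.5343)
= 0.2169·3.1180/1.0686 = 0.63279

Final: 0.63279


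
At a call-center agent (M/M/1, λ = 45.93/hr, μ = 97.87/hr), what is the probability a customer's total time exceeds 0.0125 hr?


W ~ Exponential(μ−λ) for M/M/1.
μ − λ = 97.87 − 45.93 = 51.9400
P(W > t) = e^{−(μ−λ)t} = e^{−0.6493} = 0.522437

Final: 0.522437


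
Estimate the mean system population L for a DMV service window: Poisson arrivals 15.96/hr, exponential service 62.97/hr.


ρ = λ/μ = 15.96/62.97 = 0.2535
L = ρ/(1−ρ) = 0.2535/(1 − 0.2535) = 0.2535/0.7465 = 0.3395

Final: 0.3395


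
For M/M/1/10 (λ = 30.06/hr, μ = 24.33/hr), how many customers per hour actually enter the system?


ρ = 1.2355; P_K = (1−ρ)ρ^10/(1−ρ^11) = 0.211248
λ_eff = λ(1 − P_K) = 30.06·(1 − 0.211248) = 30.06·0.788752 = 23.7099 /hr

Final: 23.7099 /hr


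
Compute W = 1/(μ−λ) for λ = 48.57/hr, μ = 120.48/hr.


W = 1/(μ−λ) = 1/(120.48 − 48.57) = 1/71.91 = 0.01391 hr

Final: 0.01391 hr


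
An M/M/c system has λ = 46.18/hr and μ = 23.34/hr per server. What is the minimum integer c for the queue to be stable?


Stability requires cμ > λ ⇔ c > λ/μ.
λ/μ = 46.18/23.34 = 1.9786
Minimum integer c = ⌊1.9786⌋ + 1 = 2
Check: 2·23.34 = 46.68 > 46.18, while 1·23.34 = 23.34 ≤ 46.18

Final: 2 servers


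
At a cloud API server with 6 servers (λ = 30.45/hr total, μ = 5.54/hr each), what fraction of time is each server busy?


ρ = λ/(cμ) = 30.45/(6·5.54) = 30.45/33.24 = 0.9161

Final: 0.9161


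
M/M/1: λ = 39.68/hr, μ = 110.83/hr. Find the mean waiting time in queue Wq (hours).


ρ = 39.68/110.83 = 0.3580
Wq = ρ/(μ−λ) = 0.3580/(110.83 − 39.68) = 0.3580/71.15 = 0.005032 hr

Final: 0.005032 hr
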